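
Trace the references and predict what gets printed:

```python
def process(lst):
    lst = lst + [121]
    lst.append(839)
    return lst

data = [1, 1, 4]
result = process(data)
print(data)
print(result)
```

Key concept: rebinding parameter vs mutation.
Step by step:
`data = [1, 1, 4]` → data = [1, 1, 4]
`result = process(data)` → result = [1, 1, 4, 121, 839]
`print(data)` → prints [1, 1, 4]
`print(result)` → prints [1, 1, 4, 121, 839]

Answer:
[1, 1, 4]
[1, 1, 4, 121, 839]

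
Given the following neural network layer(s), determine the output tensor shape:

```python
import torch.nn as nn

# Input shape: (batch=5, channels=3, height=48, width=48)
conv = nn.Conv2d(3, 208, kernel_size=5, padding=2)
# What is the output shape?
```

Input: (5, 3, 48, 48) -> Output: (5, 208, 48, 48)

Answer: (5, 208, 48, 48)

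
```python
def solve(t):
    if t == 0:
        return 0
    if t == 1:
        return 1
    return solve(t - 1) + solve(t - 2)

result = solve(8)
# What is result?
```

Build up from base cases: solve(0)=0, solve(1)=1, solve(2)=1, solve(3)=2, solve(4)=3, solve(5)=5, solve(6)=8, ..., solve(8)=21

Answer: 21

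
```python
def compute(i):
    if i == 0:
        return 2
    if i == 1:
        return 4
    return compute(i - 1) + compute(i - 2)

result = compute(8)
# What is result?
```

Build up from base cases: compute(0)=2, compute(1)=4, compute(2)=6, compute(3)=10, compute(4)=16, compute(5)=26, compute(6)=42, ..., compute(8)=110

Answer: 110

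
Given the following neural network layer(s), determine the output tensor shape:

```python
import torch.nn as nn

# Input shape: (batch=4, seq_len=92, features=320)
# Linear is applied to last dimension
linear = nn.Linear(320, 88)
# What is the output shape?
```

Input: (4, 92, 320) -> Output: (4, 92, 88)

Answer: (4, 92, 88)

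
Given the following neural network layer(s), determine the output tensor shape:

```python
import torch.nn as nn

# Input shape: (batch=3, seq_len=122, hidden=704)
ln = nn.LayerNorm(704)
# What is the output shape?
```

Input: (3, 122, 704) -> Output: (3, 122, 704)

Answer: (3, 122, 704)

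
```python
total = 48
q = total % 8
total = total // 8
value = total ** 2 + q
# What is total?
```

Trace:
`total = 48` → total = 48
`q = total % 8` → q = 0
`total = total // 8` → total = 6
`value = total ** 2 + q` → value = 36
So total = 6

Answer: 6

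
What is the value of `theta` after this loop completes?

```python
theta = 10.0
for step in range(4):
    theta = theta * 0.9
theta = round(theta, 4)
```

Exponential decay: 10.0 * 0.9^4
`theta` takes the values: 10.0 → 9.0 → 8.1 → 7.29 → 6.561

Answer: 6.561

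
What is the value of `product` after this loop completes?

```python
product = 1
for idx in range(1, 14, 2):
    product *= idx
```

Product of 1, 3, 5, ... up to 13
`product` takes the values: 1 → 3 → 15 → 105 → 945 → 10395 → 135135

Answer: 135135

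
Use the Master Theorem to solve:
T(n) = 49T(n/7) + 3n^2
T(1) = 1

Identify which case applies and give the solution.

a=49, b=7, f(n)=3n^2. log_7(49) = 2. Since c=2 = 2, Case 2 applies: T(n) = Θ(n^log_b(a) · log n) = O(n^2 log n).

Answer: O(n^2 log n) - Case 2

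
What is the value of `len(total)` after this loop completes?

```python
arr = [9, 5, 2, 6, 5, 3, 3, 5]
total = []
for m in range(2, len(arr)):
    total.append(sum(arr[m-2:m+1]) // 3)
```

Number of 3-element averages
`total` takes the values: [] → [5] → [5, 4] → [5, 4, 4] → [5, 4, 4, 4] → [5, 4, 4, 4, 3] → [5, 4, 4, 4, 3, 3]
So `len(total)` = 6

Answer: 6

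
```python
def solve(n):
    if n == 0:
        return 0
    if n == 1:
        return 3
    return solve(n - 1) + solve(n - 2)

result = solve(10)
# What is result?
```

Build up from base cases: solve(0)=0, solve(1)=3, solve(2)=3, solve(3)=6, solve(4)=9, solve(5)=15, solve(6)=24, ..., solve(10)=165

Answer: 165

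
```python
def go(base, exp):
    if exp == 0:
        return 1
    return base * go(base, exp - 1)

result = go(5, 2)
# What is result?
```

go(5, 2) = 5 * 5 = 25

Answer: 25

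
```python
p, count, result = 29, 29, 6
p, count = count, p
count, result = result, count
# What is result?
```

Trace:
`p, count, result = 29, 29, 6` → p = 29; count = 29; result = 6
`p, count = count, p` → p = 29; count = 29
`count, result = result, count` → count = 6; result = 29
So result = 29

Answer: 29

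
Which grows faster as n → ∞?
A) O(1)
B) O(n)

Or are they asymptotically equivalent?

O(1) vs O(n): Higher order terms dominate.

Answer: B) O(n) grows faster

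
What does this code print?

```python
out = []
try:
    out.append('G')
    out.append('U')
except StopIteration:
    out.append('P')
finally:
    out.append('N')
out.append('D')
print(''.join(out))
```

Execution trace: 'G' (try body) → 'U' (try body, no exception) → 'N' (finally) → 'D' (after the try/except). Output: GUND

Answer: GUND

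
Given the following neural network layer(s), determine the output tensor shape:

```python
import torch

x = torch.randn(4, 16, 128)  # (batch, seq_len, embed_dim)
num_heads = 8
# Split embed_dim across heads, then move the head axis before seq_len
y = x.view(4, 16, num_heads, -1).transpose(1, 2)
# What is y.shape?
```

Input: (4, 16, 128) -> head_dim = 128 // 8 = 16; after view: (4, 16, 8, 16) -> after transpose(1, 2): (4, 8, 16, 16) -> Output: (4, 8, 16, 16)

Answer: (4, 8, 16, 16)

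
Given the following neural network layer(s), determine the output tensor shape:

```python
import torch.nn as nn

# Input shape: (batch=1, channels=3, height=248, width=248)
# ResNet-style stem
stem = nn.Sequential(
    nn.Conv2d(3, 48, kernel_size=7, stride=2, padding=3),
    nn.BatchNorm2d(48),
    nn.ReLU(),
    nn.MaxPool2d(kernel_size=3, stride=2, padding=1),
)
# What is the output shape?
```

Input: (1, 3, 248, 248) -> after Conv2d 7x7 stride=2: (1, 48, 124, 124) -> Output: (1, 48, 62, 62)

Answer: (1, 48, 62, 62)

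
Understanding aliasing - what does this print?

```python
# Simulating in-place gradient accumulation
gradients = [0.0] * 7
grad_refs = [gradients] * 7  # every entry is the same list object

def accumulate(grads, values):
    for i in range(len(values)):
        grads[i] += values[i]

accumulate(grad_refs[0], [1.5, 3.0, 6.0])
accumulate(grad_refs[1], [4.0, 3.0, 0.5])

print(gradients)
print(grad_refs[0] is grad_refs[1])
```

Key concept: gradient accumulation aliasing.
Step by step:
`gradients = [0.0] * 7` → gradients = [0.0, 0.0, 0.0, 0.0, 0.0, 0.0, 0.0]
`grad_refs = [gradients] * 7` → grad_refs = [[0.0, 0.0, 0.0, 0.0, 0.0, 0.0, 0.0], [0.0, 0.0, 0.0, 0.0, 0.0, 0.0, 0.0], [0.0, 0.0, 0.0, 0.0, 0.0, 0.0, 0.0], [0.0, 0.0, 0.0, 0.0, 0.0, 0.0, 0.0], [0.0, 0.0, 0.0, 0.0, 0.0, 0.0, 0.0], [0.0, 0.0, 0.0, 0.0, 0.0, 0.0, 0.0], [0.0, 0.0, 0.0, 0.0, 0.0, 0.0, 0.0]]
`accumulate(grad_refs[0], [1.5, 3.0, 6.0])` → gradients = [1.5, 3.0, 6.0, 0.0, 0.0, 0.0, 0.0]; grad_refs = [[1.5, 3.0, 6.0, 0.0, 0.0, 0.0, 0.0], [1.5, 3.0, 6.0, 0.0, 0.0, 0.0, 0.0], [1.5, 3.0, 6.0, 0.0, 0.0, 0.0, 0.0], [1.5, 3.0, 6.0, 0.0, 0.0, 0.0, 0.0], [1.5, 3.0, 6.0, 0.0, 0.0, 0.0, 0.0], [1.5, 3.0, 6.0, 0.0, 0.0, 0.0, 0.0], [1.5, 3.0, 6.0, 0.0, 0.0, 0.0, 0.0]]
`accumulate(grad_refs[1], [4.0, 3.0, 0.5])` → gradients = [5.5, 6.0, 6.5, 0.0, 0.0, 0.0, 0.0]; grad_refs = [[5.5, 6.0, 6.5, 0.0, 0.0, 0.0, 0.0], [5.5, 6.0, 6.5, 0.0, 0.0, 0.0, 0.0], [5.5, 6.0, 6.5, 0.0, 0.0, 0.0, 0.0], [5.5, 6.0, 6.5, 0.0, 0.0, 0.0, 0.0], [5.5, 6.0, 6.5, 0.0, 0.0, 0.0, 0.0], [5.5, 6.0, 6.5, 0.0, 0.0, 0.0, 0.0], [5.5, 6.0, 6.5, 0.0, 0.0, 0.0, 0.0]]
`print(gradients)` → prints [5.5, 6.0, 6.5, 0.0, 0.0, 0.0, 0.0]
`print(grad_refs[0] is grad_refs[1])` → prints True

Answer:
[5.5, 6.0, 6.5, 0.0, 0.0, 0.0, 0.0]
True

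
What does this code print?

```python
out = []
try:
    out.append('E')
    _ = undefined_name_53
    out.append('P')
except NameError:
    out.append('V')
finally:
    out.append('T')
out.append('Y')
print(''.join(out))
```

Execution trace: 'E' (try body) → 'V' (except NameError) → 'T' (finally) → 'Y' (after the try/except). Output: EVTY

Answer: EVTY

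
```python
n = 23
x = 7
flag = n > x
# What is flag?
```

Trace:
`n = 23` → n = 23
`x = 7` → x = 7
`flag = n > x` → flag = True
So flag = True

Answer: True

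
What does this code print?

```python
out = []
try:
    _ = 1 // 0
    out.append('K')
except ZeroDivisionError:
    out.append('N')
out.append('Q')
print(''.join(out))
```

Execution trace: 'N' (except ZeroDivisionError) → 'Q' (after the try/except). Output: NQ

Answer: NQ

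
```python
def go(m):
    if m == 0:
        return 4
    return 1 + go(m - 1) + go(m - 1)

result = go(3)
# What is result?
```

go(m) = 1 + 2·go(m-1), go(0)=4. Closed form: (4+1)·2^3 - 1 = 39.

Answer: 39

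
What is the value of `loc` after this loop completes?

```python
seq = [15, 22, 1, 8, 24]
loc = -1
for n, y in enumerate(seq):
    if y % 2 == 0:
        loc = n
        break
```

First even number index in [15, 22, 1, 8, 24]
`loc` takes the values: -1 → 1

Answer: 1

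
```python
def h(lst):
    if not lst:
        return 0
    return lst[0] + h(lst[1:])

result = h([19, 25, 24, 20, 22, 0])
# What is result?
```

19 + 25 + 24 + 20 + 22 + 0 + 0 = 110

Answer: 110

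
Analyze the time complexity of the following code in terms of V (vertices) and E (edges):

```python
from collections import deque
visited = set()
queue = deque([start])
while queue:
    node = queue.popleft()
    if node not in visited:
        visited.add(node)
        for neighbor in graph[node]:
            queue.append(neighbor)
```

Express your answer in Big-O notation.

This is Breadth-first search on a graph. Time complexity: O(V + E).

Answer: O(V + E)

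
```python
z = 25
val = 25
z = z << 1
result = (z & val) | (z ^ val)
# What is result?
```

Trace:
`z = 25` → z = 25
`val = 25` → val = 25
`z = z << 1` → z = 50
`result = (z & val) | (z ^ val)` → result = 59
So result = 59

Answer: 59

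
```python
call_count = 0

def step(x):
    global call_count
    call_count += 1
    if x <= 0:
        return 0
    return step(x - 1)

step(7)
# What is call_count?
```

Linear recursion stepping by 1: 8 calls from x=7 down to ≤0.

Answer: 8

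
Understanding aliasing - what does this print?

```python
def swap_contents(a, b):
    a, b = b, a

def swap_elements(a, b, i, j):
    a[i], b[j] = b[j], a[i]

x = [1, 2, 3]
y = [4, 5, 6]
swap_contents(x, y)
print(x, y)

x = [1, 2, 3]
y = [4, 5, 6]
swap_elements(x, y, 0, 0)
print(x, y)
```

Key concept: parameter rebinding vs mutation.
Step by step:
`x = [1, 2, 3]` → x = [1, 2, 3]
`y = [4, 5, 6]` → y = [4, 5, 6]
`swap_contents(x, y)` → no visible change to tracked variables
`print(x, y)` → prints [1, 2, 3] [4, 5, 6]
`x = [1, 2, 3]` → x = [1, 2, 3]
`y = [4, 5, 6]` → y = [4, 5, 6]
`swap_elements(x, y, 0, 0)` → x = [4, 2, 3]; y = [1, 5, 6]
`print(x, y)` → prints [4, 2, 3] [1, 5, 6]

Answer:
[1, 2, 3] [4, 5, 6]
[4, 2, 3] [1, 5, 6]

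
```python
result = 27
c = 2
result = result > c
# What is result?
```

Trace:
`result = 27` → result = 27
`c = 2` → c = 2
`result = result > c` → result = True
So result = True

Answer: True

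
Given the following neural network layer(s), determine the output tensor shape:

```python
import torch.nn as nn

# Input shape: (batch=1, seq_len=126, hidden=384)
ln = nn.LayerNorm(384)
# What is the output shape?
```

Input: (1, 126, 384) -> Output: (1, 126, 384)

Answer: (1, 126, 384)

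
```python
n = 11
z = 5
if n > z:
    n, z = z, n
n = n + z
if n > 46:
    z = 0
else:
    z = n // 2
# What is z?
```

Trace:
`n = 11` → n = 11
`z = 5` → z = 5
`if n > z: ...` → n > z is True → n = 5; z = 11
`n = n + z` → n = 16
`if n > 46: ...` → n > 46 is False, take else branch → z = 8
So z = 8

Answer: 8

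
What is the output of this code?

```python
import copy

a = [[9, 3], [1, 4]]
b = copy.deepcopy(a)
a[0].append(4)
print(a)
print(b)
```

Key concept: deep copy is fully independent.
Step by step:
`a = [[9, 3], [1, 4]]` → a = [[9, 3], [1, 4]]
`b = copy.deepcopy(a)` → b = [[9, 3], [1, 4]]
`a[0].append(4)` → a = [[9, 3, 4], [1, 4]]
`print(a)` → prints [[9, 3, 4], [1, 4]]
`print(b)` → prints [[9, 3], [1, 4]]

Answer:
[[9, 3, 4], [1, 4]]
[[9, 3], [1, 4]]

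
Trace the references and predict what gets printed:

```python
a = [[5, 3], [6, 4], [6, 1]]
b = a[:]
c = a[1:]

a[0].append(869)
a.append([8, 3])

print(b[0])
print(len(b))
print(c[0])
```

Key concept: slice with nested mutation.
Step by step:
`a = [[5, 3], [6, 4], [6, 1]]` → a = [[5, 3], [6, 4], [6, 1]]
`b = a[:]` → b = [[5, 3], [6, 4], [6, 1]]
`c = a[1:]` → c = [[6, 4], [6, 1]]
`a[0].append(869)` → a = [[5, 3, 869], [6, 4], [6, 1]]; b = [[5, 3, 869], [6, 4], [6, 1]]
`a.append([8, 3])` → a = [[5, 3, 869], [6, 4], [6, 1], [8, 3]]
`print(b[0])` → prints [5, 3, 869]
`print(len(b))` → prints 3
`print(c[0])` → prints [6, 4]

Answer:
[5, 3, 869]
3
[6, 4]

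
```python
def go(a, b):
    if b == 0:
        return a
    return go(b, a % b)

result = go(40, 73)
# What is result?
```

go(40, 73) -> go(73, 40) -> go(40, 33) -> go(33, 7) -> go(7, 5) -> go(5, 2) -> go(2, 1) -> go(1, 0) -> 1

Answer: 1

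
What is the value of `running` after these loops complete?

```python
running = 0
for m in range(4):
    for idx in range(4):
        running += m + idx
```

Sum of all m+idx for m,idx in 4x4
`running` takes the values: 0 → 1 → 3 → 6 → 7 → 9 → 12 → 16 → 18 → 21 → 25 → 30 → 33 → 37 → 42 → 48

Answer: 48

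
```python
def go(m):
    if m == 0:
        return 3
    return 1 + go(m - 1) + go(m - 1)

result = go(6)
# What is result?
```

go(m) = 1 + 2·go(m-1), go(0)=3. Closed form: (3+1)·2^6 - 1 = 255.

Answer: 255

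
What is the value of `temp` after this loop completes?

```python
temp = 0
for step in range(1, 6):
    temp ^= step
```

XOR of 1 to 5
`temp` takes the values: 0 → 1 → 3 → 0 → 4 → 1

Answer: 1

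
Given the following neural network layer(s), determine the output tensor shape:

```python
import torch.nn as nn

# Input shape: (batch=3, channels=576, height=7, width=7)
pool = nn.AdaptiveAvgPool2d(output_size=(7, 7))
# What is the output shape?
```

Input: (3, 576, 7, 7) -> Output: (3, 576, 7, 7)

Answer: (3, 576, 7, 7)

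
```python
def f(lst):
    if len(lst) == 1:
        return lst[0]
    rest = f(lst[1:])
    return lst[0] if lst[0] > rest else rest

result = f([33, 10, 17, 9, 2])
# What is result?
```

Recursive max over [33, 10, 17, 9, 2] = 33

Answer: 33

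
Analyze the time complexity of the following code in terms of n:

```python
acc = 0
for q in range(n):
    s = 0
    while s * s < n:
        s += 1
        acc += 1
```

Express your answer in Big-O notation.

Each loop level contributes: n × √n. Multiplying the contributions gives O(n√n).

Answer: O(n√n)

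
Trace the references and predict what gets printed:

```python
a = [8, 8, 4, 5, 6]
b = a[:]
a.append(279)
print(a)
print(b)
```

Key concept: slice [:] creates copy.
Step by step:
`a = [8, 8, 4, 5, 6]` → a = [8, 8, 4, 5, 6]
`b = a[:]` → b = [8, 8, 4, 5, 6]
`a.append(279)` → a = [8, 8, 4, 5, 6, 279]
`print(a)` → prints [8, 8, 4, 5, 6, 279]
`print(b)` → prints [8, 8, 4, 5, 6]

Answer:
[8, 8, 4, 5, 6, 279]
[8, 8, 4, 5, 6]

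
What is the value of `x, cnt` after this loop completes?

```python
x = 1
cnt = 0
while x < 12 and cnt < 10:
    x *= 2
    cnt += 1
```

Double until >= 12 or 10 iterations
`x, cnt` takes the values: (1, 0) → (2, 0) → (2, 1) → (4, 1) → (4, 2) → (8, 2) → (8, 3) → (16, 3) → (16, 4)

Answer: 16, 4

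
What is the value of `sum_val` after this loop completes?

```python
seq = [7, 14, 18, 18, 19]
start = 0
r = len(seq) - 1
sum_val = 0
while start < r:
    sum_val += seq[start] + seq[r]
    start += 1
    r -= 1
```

Sum of pairs from ends
`sum_val` takes the values: 0 → 26 → 58

Answer: 58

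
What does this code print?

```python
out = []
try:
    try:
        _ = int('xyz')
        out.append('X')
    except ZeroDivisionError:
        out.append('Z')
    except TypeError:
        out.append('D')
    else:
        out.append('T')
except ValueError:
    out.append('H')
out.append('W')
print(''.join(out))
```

Execution trace: 'H' (outer except ValueError) → 'W' (after the try/except). Output: HW

Answer: HW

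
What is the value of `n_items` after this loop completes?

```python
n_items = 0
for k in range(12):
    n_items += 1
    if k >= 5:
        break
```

Loop breaks when k reaches 5, n_items is 6
`n_items` takes the values: 0 → 1 → 2 → 3 → 4 → 5 → 6

Answer: 6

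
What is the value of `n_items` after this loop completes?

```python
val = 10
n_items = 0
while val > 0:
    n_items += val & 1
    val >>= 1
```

Count set bits in 10 (binary: 0b1010)
`n_items` takes the values: 0 → 1 → 2

Answer: 2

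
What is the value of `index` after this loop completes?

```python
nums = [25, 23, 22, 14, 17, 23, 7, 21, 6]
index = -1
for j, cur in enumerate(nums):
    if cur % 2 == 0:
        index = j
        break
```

First even number index in [25, 23, 22, 14, 17, 23, 7, 21, 6]
`index` takes the values: -1 → 2

Answer: 2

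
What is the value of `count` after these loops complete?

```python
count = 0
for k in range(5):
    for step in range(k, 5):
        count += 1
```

Upper triangle: 5 + 4 + ... + 1
`count` takes the values: 0 → 1 → 2 → 3 → 4 → 5 → 6 → 7 → 8 → 9 → 10 → 11 → 12 → 13 → 14 → 15

Answer: 15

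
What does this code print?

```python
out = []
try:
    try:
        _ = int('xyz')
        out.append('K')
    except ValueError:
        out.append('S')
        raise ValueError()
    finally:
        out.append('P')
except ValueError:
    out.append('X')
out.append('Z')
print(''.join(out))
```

Execution trace: 'S' (inner except ValueError) → 'P' (inner finally) → 'X' (outer except ValueError) → 'Z' (after the try/except). Output: SPXZ

Answer: SPXZ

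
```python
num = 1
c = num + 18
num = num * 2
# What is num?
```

Trace:
`num = 1` → num = 1
`c = num + 18` → c = 19
`num = num * 2` → num = 2
So num = 2

Answer: 2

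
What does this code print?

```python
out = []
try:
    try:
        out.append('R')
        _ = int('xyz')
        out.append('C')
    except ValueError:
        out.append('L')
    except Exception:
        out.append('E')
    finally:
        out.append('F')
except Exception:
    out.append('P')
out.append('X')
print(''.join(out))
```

Execution trace: 'R' (inner try body) → 'L' (inner except ValueError) → 'F' (inner finally) → 'X' (after the try/except). Output: RLFX

Answer: RLFX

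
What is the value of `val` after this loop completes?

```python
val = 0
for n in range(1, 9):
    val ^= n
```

XOR of 1 to 8
`val` takes the values: 0 → 1 → 3 → 0 → 4 → 1 → 7 → 0 → 8

Answer: 8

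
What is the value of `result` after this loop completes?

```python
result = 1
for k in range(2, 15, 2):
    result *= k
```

Product of even numbers 2 to 14
`result` takes the values: 1 → 2 → 8 → 48 → 384 → 3840 → 46080 → 645120

Answer: 645120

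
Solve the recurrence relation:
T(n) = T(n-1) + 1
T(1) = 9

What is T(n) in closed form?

Unrolling: T(n) = T(1) + 1·(n-1) = 9 + 1(n-1) = n + 8.

Answer: T(n) = n + 8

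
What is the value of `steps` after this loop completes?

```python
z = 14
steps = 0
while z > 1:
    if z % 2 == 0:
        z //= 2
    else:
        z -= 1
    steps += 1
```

Steps to reduce 14 to 1
`steps` takes the values: 0 → 1 → 2 → 3 → 4 → 5

Answer: 5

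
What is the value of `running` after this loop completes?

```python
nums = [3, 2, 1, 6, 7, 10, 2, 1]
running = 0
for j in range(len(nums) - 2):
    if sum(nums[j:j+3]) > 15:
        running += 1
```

Count windows with sum > 15
`running` takes the values: 0 → 1 → 2

Answer: 2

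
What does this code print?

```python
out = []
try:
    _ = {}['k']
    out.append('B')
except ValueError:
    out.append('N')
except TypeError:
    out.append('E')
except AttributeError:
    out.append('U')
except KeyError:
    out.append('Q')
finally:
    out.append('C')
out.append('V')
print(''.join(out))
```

Execution trace: 'Q' (except KeyError) → 'C' (finally) → 'V' (after the try/except). Output: QCV

Answer: QCV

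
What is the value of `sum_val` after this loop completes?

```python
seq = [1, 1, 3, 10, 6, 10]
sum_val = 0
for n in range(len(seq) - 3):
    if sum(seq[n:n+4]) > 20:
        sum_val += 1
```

Count windows with sum > 20
`sum_val` takes the values: 0 → 1

Answer: 1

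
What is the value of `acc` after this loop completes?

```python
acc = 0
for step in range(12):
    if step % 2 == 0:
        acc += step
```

Sum of even numbers 0 to 11
`acc` takes the values: 0 → 2 → 6 → 12 → 20 → 30

Answer: 30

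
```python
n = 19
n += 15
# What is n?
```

Trace:
`n = 19` → n = 19
`n += 15` → n = 34
So n = 34

Answer: 34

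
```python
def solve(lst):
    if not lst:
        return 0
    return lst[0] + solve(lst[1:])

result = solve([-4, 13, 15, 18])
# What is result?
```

(-4) + 13 + 15 + 18 + 0 = 42

Answer: 42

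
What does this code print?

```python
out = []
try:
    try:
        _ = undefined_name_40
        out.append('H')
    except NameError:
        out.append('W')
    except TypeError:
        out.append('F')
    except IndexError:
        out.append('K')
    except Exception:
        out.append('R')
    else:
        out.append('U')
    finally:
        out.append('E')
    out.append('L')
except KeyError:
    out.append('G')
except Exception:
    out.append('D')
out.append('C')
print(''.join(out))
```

Execution trace: 'W' (inner except NameError) → 'E' (inner finally) → 'L' (try body, no exception) → 'C' (after the try/except). Output: WELC

Answer: WELC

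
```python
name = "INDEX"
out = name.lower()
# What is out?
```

Trace:
`name = "INDEX"` → name = 'INDEX'
`out = name.lower()` → out = 'index'
So out = 'index'

Answer: 'index'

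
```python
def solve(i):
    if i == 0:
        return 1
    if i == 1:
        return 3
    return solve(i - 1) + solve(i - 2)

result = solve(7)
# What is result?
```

Build up from base cases: solve(0)=1, solve(1)=3, solve(2)=4, solve(3)=7, solve(4)=11, solve(5)=18, solve(6)=29, ..., solve(7)=47

Answer: 47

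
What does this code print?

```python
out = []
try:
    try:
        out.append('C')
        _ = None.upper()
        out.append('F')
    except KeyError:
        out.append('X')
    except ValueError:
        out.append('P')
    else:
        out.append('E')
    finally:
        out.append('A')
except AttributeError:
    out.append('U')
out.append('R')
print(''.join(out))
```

Execution trace: 'C' (try body) → 'A' (finally) → 'U' (outer except AttributeError) → 'R' (after the try/except). Output: CAUR

Answer: CAUR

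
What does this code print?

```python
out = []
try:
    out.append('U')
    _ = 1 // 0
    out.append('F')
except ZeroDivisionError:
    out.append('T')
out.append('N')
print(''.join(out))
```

Execution trace: 'U' (try body) → 'T' (except ZeroDivisionError) → 'N' (after the try/except). Output: UTN

Answer: UTN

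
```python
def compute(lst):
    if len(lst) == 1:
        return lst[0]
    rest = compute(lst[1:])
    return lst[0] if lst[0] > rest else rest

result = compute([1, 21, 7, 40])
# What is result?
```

Recursive max over [1, 21, 7, 40] = 40

Answer: 40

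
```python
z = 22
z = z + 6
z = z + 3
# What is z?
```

Trace:
`z = 22` → z = 22
`z = z + 6` → z = 28
`z = z + 3` → z = 31
So z = 31

Answer: 31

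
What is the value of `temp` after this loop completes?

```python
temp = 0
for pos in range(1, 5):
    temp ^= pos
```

XOR of 1 to 4
`temp` takes the values: 0 → 1 → 3 → 0 → 4

Answer: 4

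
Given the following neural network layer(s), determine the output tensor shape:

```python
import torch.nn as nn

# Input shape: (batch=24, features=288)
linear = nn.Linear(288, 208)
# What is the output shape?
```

Input: (24, 288) -> Output: (24, 208)

Answer: (24, 208)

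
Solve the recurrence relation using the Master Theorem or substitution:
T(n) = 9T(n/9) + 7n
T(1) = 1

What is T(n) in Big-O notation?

By Master Theorem: a=9, b=9, f(n)=7n. Since log_9(9) = 1 and f(n) = Θ(n^1), Case 2 applies. T(n) = O(n log n).

Answer: O(n log n)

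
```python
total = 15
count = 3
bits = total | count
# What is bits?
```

Trace:
`total = 15` → total = 15
`count = 3` → count = 3
`bits = total | count` → bits = 15
So bits = 15

Answer: 15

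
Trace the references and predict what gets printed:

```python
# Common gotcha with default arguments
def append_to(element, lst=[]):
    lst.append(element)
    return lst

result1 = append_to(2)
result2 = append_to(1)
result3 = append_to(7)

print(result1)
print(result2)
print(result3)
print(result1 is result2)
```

Key concept: mutable default argument gotcha.
Step by step:
`result1 = append_to(2)` → result1 = [2]
`result2 = append_to(1)` → result1 = [2, 1] (same object as result2); result2 = [2, 1] (same object as result1)
`result3 = append_to(7)` → result1 = [2, 1, 7] (same object as result2, result3); result2 = [2, 1, 7] (same object as result1, result3); result3 = [2, 1, 7] (same object as result1, result2)
`print(result1)` → prints [2, 1, 7]
`print(result2)` → prints [2, 1, 7]
`print(result3)` → prints [2, 1, 7]
`print(result1 is result2)` → prints True

Answer:
[2, 1, 7]
[2, 1, 7]
[2, 1, 7]
True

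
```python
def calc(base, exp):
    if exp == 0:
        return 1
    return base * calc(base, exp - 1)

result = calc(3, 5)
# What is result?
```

calc(3, 5) = 3 * 3 * 3 * 3 * 3 = 243

Answer: 243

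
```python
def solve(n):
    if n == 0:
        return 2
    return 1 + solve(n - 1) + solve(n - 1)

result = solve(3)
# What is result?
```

solve(n) = 1 + 2·solve(n-1), solve(0)=2. Closed form: (2+1)·2^3 - 1 = 23.

Answer: 23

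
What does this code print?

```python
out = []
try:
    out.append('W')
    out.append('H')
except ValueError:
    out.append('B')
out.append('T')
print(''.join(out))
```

Execution trace: 'W' (try body) → 'H' (try body, no exception) → 'T' (after the try/except). Output: WHT

Answer: WHT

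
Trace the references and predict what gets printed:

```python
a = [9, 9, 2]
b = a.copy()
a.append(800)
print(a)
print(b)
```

Key concept: list.copy() creates independent copy.
Step by step:
`a = [9, 9, 2]` → a = [9, 9, 2]
`b = a.copy()` → b = [9, 9, 2]
`a.append(800)` → a = [9, 9, 2, 800]
`print(a)` → prints [9, 9, 2, 800]
`print(b)` → prints [9, 9, 2]

Answer:
[9, 9, 2, 800]
[9, 9, 2]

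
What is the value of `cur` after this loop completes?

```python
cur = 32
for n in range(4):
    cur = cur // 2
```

Halve 4 times: 32 // 2^4 = 2
`cur` takes the values: 32 → 16 → 8 → 4 → 2

Answer: 2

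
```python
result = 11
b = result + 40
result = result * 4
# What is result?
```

Trace:
`result = 11` → result = 11
`b = result + 40` → b = 51
`result = result * 4` → result = 44
So result = 44

Answer: 44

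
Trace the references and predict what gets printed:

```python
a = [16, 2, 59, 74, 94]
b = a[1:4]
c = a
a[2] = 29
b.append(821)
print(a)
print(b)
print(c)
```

Key concept: slice vs alias.
Step by step:
`a = [16, 2, 59, 74, 94]` → a = [16, 2, 59, 74, 94]
`b = a[1:4]` → b = [2, 59, 74]
`c = a` → c = [16, 2, 59, 74, 94] (same object as a)
`a[2] = 29` → a = [16, 2, 29, 74, 94] (same object as c); c = [16, 2, 29, 74, 94] (same object as a)
`b.append(821)` → b = [2, 59, 74, 821]
`print(a)` → prints [16, 2, 29, 74, 94]
`print(b)` → prints [2, 59, 74, 821]
`print(c)` → prints [16, 2, 29, 74, 94]

Answer:
[16, 2, 29, 74, 94]
[2, 59, 74, 821]
[16, 2, 29, 74, 94]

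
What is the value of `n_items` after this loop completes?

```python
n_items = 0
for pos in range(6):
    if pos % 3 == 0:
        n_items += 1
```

Count numbers divisible by 3 in range(6)
`n_items` takes the values: 0 → 1 → 2

Answer: 2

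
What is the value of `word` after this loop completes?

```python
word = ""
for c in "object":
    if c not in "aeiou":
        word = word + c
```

Remove vowels from 'object'
`word` takes the values: "" → "b" → "bj" → "bjc" → "bjct"

Answer: "bjct"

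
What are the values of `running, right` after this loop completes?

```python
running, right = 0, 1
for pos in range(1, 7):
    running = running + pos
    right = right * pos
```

Sum and factorial of 1 to 6
`running, right` takes the values: (0, 1) → (1, 1) → (3, 1) → (3, 2) → (6, 2) → (6, 6) → (10, 6) → (10, 24) → (15, 24) → (15, 120) → (21, 120) → (21, 720)

Answer: 21, 720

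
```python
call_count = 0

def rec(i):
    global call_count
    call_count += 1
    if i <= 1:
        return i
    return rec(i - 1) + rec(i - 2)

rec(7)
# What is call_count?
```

Calls(i) = 1 + Calls(i-1) + Calls(i-2); Calls(0)=Calls(1)=1. For i=7 this gives 41.

Answer: 41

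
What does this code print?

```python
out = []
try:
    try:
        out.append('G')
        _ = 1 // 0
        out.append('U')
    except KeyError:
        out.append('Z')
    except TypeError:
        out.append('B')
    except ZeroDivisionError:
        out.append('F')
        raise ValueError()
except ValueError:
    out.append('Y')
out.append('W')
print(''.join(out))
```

Execution trace: 'G' (inner try body) → 'F' (inner except ZeroDivisionError) → 'Y' (outer except ValueError) → 'W' (after the try/except). Output: GFYW

Answer: GFYW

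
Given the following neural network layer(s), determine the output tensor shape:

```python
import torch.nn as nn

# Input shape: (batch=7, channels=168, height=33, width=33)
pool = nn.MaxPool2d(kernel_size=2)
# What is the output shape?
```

Input: (7, 168, 33, 33) -> Output: (7, 168, 16, 16)

Answer: (7, 168, 16, 16)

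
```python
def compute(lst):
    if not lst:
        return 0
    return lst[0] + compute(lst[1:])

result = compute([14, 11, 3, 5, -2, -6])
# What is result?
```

14 + 11 + 3 + 5 + (-2) + (-6) + 0 = 25

Answer: 25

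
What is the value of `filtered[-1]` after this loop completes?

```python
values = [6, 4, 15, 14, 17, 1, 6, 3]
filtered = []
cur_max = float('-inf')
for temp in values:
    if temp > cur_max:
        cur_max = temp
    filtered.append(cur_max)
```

Running max ends at 17
`filtered` takes the values: [] → [6] → [6, 6] → [6, 6, 15] → [6, 6, 15, 15] → [6, 6, 15, 15, 17] → [6, 6, 15, 15, 17, 17] → [6, 6, 15, 15, 17, 17, 17] → [6, 6, 15, 15, 17, 17, 17, 17]
So `filtered[-1]` = 17

Answer: 17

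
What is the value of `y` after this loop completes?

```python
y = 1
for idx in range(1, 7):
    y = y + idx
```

Start at 1, add 1 through 6
`y` takes the values: 1 → 2 → 4 → 7 → 11 → 16 → 22

Answer: 22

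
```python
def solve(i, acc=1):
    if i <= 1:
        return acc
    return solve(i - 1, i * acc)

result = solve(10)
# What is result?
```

Accumulator trace (n, acc): (10, 1) -> (9, 10) -> (8, 90) -> (7, 720) -> (6, 5040) -> (5, 30240) -> (4, 151200) -> (3, 604800) -> (2, 1814400) -> (1, 3628800) -> return 3628800

Answer: 3628800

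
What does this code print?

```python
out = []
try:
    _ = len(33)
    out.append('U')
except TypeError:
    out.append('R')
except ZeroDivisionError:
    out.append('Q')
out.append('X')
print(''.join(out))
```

Execution trace: 'R' (except TypeError) → 'X' (after the try/except). Output: RX

Answer: RX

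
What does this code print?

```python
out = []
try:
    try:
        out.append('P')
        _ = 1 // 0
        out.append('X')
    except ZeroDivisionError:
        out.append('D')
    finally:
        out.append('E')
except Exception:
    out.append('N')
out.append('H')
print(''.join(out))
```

Execution trace: 'P' (inner try body) → 'D' (inner except ZeroDivisionError) → 'E' (inner finally) → 'H' (after the try/except). Output: PDEH

Answer: PDEH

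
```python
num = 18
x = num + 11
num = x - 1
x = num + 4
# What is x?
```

Trace:
`num = 18` → num = 18
`x = num + 11` → x = 29
`num = x - 1` → num = 28
`x = num + 4` → x = 32
So x = 32

Answer: 32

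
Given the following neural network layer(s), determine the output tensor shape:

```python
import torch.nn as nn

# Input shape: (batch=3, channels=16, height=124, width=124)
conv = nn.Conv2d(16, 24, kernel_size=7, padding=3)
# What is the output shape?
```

Input: (3, 16, 124, 124) -> Output: (3, 24, 124, 124)

Answer: (3, 24, 124, 124)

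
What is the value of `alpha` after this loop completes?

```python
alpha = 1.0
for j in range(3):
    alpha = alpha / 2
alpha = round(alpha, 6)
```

Halving LR 3 times: 1 / 2^3
`alpha` takes the values: 1.0 → 0.5 → 0.25 → 0.125

Answer: 0.125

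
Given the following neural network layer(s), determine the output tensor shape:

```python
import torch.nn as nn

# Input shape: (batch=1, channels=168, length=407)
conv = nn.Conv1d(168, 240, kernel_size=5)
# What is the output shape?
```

Input: (1, 168, 407) -> Output: (1, 240, 403)

Answer: (1, 240, 403)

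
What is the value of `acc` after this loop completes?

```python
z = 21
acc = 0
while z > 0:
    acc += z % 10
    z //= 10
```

Sum digits of 21
`acc` takes the values: 0 → 1 → 3

Answer: 3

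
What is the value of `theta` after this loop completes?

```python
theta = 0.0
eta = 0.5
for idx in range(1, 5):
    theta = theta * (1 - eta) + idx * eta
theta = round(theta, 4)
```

Moving average with lr=0.5
`theta` takes the values: 0.0 → 0.5 → 1.25 → 2.125 → 3.0625

Answer: 3.0625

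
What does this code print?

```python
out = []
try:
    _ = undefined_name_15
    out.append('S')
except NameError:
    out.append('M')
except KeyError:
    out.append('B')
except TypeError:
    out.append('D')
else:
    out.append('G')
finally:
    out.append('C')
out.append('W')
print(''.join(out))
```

Execution trace: 'M' (except NameError) → 'C' (finally) → 'W' (after the try/except). Output: MCW

Answer: MCW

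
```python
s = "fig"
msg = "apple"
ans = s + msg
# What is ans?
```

Trace:
`s = "fig"` → s = 'fig'
`msg = "apple"` → msg = 'apple'
`ans = s + msg` → ans = 'figapple'
So ans = 'figapple'

Answer: 'figapple'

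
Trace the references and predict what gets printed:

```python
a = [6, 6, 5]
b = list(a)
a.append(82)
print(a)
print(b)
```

Key concept: list() constructor creates copy.
Step by step:
`a = [6, 6, 5]` → a = [6, 6, 5]
`b = list(a)` → b = [6, 6, 5]
`a.append(82)` → a = [6, 6, 5, 82]
`print(a)` → prints [6, 6, 5, 82]
`print(b)` → prints [6, 6, 5]

Answer:
[6, 6, 5, 82]
[6, 6, 5]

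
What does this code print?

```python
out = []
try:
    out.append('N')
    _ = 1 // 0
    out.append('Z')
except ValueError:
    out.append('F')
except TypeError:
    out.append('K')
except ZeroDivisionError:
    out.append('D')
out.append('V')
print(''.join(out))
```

Execution trace: 'N' (try body) → 'D' (except ZeroDivisionError) → 'V' (after the try/except). Output: NDV

Answer: NDV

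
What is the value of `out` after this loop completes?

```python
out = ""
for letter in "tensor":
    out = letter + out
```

Reverse 'tensor'
`out` takes the values: "" → "t" → "et" → "net" → "snet" → "osnet" → "rosnet"

Answer: "rosnet"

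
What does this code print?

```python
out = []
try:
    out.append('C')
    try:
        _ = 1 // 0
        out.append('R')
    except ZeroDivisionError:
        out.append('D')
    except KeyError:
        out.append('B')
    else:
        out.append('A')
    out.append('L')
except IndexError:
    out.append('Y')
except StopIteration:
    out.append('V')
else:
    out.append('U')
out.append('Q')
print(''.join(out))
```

Execution trace: 'C' (try body) → 'D' (inner except ZeroDivisionError) → 'L' (try body, no exception) → 'U' (else) → 'Q' (after the try/except). Output: CDLUQ

Answer: CDLUQ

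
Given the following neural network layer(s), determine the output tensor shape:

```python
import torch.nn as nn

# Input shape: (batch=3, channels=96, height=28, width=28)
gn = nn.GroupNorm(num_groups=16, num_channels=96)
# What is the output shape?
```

Input: (3, 96, 28, 28) -> Output: (3, 96, 28, 28)

Answer: (3, 96, 28, 28)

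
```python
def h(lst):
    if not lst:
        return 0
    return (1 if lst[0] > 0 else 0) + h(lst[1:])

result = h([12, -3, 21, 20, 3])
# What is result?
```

Count of positive elements in [12, -3, 21, 20, 3] = 4

Answer: 4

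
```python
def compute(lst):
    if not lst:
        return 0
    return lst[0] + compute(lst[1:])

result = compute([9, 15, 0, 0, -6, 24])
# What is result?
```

9 + 15 + 0 + 0 + (-6) + 24 + 0 = 42

Answer: 42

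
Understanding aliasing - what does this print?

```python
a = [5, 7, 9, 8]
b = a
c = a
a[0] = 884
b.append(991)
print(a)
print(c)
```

Key concept: multiple aliases.
Step by step:
`a = [5, 7, 9, 8]` → a = [5, 7, 9, 8]
`b = a` → b = [5, 7, 9, 8] (same object as a)
`c = a` → c = [5, 7, 9, 8] (same object as a, b)
`a[0] = 884` → a = [884, 7, 9, 8] (same object as b, c); b = [884, 7, 9, 8] (same object as a, c); c = [884, 7, 9, 8] (same object as a, b)
`b.append(991)` → a = [884, 7, 9, 8, 991] (same object as b, c); b = [884, 7, 9, 8, 991] (same object as a, c); c = [884, 7, 9, 8, 991] (same object as a, b)
`print(a)` → prints [884, 7, 9, 8, 991]
`print(c)` → prints [884, 7, 9, 8, 991]

Answer:
[884, 7, 9, 8, 991]
[884, 7, 9, 8, 991]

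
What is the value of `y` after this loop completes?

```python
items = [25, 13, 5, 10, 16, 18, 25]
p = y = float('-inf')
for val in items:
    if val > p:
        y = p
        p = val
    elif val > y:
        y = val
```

Second largest (with repeats) in [25, 13, 5, 10, 16, 18, 25]
`y` takes the values: -inf → 13 → 16 → 18 → 25

Answer: 25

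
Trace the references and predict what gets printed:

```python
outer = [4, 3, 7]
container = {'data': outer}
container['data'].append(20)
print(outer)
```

Key concept: dict holds reference to list.
Step by step:
`outer = [4, 3, 7]` → outer = [4, 3, 7]
`container = {'data': outer}` → container = {'data': [4, 3, 7]}
`container['data'].append(20)` → outer = [4, 3, 7, 20]; container = {'data': [4, 3, 7, 20]}
`print(outer)` → prints [4, 3, 7, 20]

Answer: [4, 3, 7, 20]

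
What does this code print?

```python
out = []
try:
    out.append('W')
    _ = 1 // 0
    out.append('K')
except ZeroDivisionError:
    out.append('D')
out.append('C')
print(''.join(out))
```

Execution trace: 'W' (try body) → 'D' (except ZeroDivisionError) → 'C' (after the try/except). Output: WDC

Answer: WDC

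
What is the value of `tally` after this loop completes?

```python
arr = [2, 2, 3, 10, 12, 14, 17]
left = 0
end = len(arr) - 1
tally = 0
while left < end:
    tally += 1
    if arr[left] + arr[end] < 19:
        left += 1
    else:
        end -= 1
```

Steps to find pair summing to 19
`tally` takes the values: 0 → 1 → 2 → 3 → 4 → 5 → 6

Answer: 6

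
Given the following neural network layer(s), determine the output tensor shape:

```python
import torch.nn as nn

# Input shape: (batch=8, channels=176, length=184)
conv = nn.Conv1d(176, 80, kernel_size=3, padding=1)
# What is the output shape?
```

Input: (8, 176, 184) -> Output: (8, 80, 184)

Answer: (8, 80, 184)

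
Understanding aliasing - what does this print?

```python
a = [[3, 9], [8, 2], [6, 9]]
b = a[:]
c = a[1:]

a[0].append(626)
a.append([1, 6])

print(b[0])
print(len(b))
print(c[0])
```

Key concept: slice with nested mutation.
Step by step:
`a = [[3, 9], [8, 2], [6, 9]]` → a = [[3, 9], [8, 2], [6, 9]]
`b = a[:]` → b = [[3, 9], [8, 2], [6, 9]]
`c = a[1:]` → c = [[8, 2], [6, 9]]
`a[0].append(626)` → a = [[3, 9, 626], [8, 2], [6, 9]]; b = [[3, 9, 626], [8, 2], [6, 9]]
`a.append([1, 6])` → a = [[3, 9, 626], [8, 2], [6, 9], [1, 6]]
`print(b[0])` → prints [3, 9, 626]
`print(len(b))` → prints 3
`print(c[0])` → prints [8, 2]

Answer:
[3, 9, 626]
3
[8, 2]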